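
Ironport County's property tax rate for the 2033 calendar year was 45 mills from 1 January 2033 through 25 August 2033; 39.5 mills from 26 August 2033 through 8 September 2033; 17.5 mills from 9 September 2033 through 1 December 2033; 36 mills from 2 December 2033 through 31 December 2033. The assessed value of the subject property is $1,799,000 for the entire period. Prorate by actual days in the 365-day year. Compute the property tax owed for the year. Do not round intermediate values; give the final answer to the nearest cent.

1 January – 25 August 2033: 237 days at 45 mills → $1,799,000 × 4.5% × 237/365 = $52,565.3014
26 August – 8 September 2033: 14 days at 39.5 mills → $1,799,000 × 3.95% × 14/365 = $2,725.6082
9 September – 1 December 2033: 84 days at 17.5 mills → $1,799,000 × 1.75% × 84/365 = $7,245.2877
2 December – 31 December 2033: 30 days at 36 mills → $1,799,000 × 3.6% × 30/365 = $5,323.0685
Total = $67,859.2658

$67,859.27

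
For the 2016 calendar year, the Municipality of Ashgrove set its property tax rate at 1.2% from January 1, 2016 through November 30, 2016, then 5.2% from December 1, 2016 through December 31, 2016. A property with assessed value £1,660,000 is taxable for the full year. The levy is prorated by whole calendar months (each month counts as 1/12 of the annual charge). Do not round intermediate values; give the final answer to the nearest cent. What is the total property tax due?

January 1 – November 30, 2016: 11 months at 1.2% → £1,660,000 × 1.2% × 11/12 = £18,260.0000
December 1 – December 31, 2016: 1 month at 5.2% → £1,660,000 × 5.2% × 1/12 = £7,193.3333
Total = £25,453.3333

£25,453.33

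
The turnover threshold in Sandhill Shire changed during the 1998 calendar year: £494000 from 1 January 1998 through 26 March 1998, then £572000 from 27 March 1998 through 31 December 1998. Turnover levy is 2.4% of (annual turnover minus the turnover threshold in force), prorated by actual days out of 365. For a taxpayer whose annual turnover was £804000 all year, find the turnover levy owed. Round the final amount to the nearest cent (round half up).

1 January – 26 March 1998: 85 days, exemption £494000 → (£804000 − £494000) × 2.4% × 85/365 = £1732.6027
27 March – 31 December 1998: 280 days, exemption £572000 → (£804000 − £572000) × 2.4% × 280/365 = £4271.3425
Total = £6003.9452

£6003.95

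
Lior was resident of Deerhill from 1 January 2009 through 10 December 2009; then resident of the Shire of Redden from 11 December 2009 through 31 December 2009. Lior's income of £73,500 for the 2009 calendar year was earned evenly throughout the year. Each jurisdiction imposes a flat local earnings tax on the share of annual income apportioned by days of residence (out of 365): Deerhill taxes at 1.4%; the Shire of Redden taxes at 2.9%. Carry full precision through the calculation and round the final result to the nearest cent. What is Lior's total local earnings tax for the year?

£1,092.43

Deerhill, 1 January – 10 December 2009: 344 days → £73,500 × 1.4% × 344/365 = £969.7973
The Shire of Redden, 11 December – 31 December 2009: 21 days → £73,500 × 2.9% × 21/365 = £122.6342
Total = £1,092.4315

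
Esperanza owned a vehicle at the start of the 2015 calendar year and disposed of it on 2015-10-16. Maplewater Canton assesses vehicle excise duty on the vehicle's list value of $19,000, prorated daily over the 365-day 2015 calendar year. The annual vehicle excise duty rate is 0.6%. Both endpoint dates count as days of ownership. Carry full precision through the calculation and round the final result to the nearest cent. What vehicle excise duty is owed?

Days held (2015-01-01 to 2015-10-16): 289 out of 365
Tax = $19,000 × 0.6% × 289/365 = $90.2630

$90.26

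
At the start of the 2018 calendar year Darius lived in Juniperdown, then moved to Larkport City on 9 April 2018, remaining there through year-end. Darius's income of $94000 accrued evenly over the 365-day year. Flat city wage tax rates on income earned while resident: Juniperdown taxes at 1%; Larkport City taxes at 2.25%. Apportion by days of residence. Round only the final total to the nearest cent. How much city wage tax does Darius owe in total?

$1799.52

Juniperdown, 1 January – 8 April 2018: 98 days → $94000 × 1% × 98/365 = $252.3836
Larkport City, 9 April – 31 December 2018: 267 days → $94000 × 2.25% × 267/365 = $1547.1370
Total = $1799.5205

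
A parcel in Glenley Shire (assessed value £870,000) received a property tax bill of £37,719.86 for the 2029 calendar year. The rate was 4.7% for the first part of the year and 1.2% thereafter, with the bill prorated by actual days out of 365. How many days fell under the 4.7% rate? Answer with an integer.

327 days

Let d = days at the first rate; then 365 − d days at the second rate.
£870,000 × [4.7%·d + 1.2%·(365−d)] / 365 = £37,719.86
Solving gives d = 327, so the new rate took effect on 24 November 2029.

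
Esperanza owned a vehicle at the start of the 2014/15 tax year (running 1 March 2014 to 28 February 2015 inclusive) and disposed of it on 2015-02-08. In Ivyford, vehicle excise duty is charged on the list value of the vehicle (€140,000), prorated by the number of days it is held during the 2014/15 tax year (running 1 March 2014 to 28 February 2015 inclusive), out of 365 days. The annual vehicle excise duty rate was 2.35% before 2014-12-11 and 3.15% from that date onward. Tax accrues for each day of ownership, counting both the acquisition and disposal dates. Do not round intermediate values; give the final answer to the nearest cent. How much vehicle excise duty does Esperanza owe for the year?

€3,293.84

2014-03-01 to 2014-12-10: 285 days at 2.35% → €140,000 × 2.35% × 285/365 = €2,568.9041
2014-12-11 to 2015-02-08: 60 days at 3.15% → €140,000 × 3.15% × 60/365 = €724.9315
Total = €3,293.8356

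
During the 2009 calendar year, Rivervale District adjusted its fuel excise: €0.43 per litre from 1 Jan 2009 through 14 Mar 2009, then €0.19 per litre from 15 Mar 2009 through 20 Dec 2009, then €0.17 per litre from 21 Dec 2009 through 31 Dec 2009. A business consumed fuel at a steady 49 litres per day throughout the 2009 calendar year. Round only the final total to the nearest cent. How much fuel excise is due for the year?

1 Jan – 14 Mar 2009: 73 days × 49 litres/day = 3,577 litres at €0.43/litre → €1,538.11
15 Mar – 20 Dec 2009: 281 days × 49 litres/day = 13,769 litres at €0.19/litre → €2,616.11
21 Dec – 31 Dec 2009: 11 days × 49 litres/day = 539 litres at €0.17/litre → €91.63

€4,245.85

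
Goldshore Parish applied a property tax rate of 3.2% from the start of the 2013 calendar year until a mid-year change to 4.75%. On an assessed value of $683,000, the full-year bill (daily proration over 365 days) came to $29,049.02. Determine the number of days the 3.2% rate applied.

117 days

Let d = days at the first rate; then 365 − d days at the second rate.
$683,000 × [3.2%·d + 4.75%·(365−d)] / 365 = $29,049.02
Solving gives d = 117, so the new rate took effect on April 28, 2013.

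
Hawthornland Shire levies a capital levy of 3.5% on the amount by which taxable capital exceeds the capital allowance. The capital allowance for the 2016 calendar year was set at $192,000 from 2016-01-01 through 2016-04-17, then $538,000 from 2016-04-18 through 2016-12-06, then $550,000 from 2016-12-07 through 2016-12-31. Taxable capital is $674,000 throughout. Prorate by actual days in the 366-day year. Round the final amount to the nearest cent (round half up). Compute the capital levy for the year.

$8,304.75

2016-01-01 to 2016-04-17: 108 days, exemption $192,000 → ($674,000 − $192,000) × 3.5% × 108/366 = $4,978.0328
2016-04-18 to 2016-12-06: 233 days, exemption $538,000 → ($674,000 − $538,000) × 3.5% × 233/366 = $3,030.2732
2016-12-07 to 2016-12-31: 25 days, exemption $550,000 → ($674,000 − $550,000) × 3.5% × 25/366 = $296.4481
Total = $8,304.7541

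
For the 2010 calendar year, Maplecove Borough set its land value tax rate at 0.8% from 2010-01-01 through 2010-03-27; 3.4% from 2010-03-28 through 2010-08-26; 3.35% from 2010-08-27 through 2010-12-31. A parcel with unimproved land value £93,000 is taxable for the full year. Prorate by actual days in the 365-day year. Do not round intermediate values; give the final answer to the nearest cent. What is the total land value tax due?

£2,576.10

2010-01-01 to 2010-03-27: 86 days at 0.8% → £93,000 × 0.8% × 86/365 = £175.2986
2010-03-28 to 2010-08-26: 152 days at 3.4% → £93,000 × 3.4% × 152/365 = £1,316.7781
2010-08-27 to 2010-12-31: 127 days at 3.35% → £93,000 × 3.35% × 127/365 = £1,084.0233
Total = £2,576.1000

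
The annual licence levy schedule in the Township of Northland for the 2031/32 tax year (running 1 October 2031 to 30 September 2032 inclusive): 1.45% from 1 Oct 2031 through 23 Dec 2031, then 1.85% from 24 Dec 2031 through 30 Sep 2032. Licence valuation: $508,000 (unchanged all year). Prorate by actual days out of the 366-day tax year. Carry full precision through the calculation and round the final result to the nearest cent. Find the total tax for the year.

1 Oct – 23 Dec 2031: 84 days at 1.45% → $508,000 × 1.45% × 84/366 = $1,690.5574
24 Dec 2031 – 30 Sep 2032: 282 days at 1.85% → $508,000 × 1.85% × 282/366 = $7,241.0820
Total = $8,931.6393

$8,931.64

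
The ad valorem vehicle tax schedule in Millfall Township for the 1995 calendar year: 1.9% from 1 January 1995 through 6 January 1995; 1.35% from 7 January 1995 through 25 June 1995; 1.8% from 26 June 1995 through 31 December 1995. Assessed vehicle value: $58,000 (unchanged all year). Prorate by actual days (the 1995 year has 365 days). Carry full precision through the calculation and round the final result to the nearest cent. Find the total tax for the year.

1 January – 6 January 1995: 6 days at 1.9% → $58,000 × 1.9% × 6/365 = $18.1151
7 January – 25 June 1995: 170 days at 1.35% → $58,000 × 1.35% × 170/365 = $364.6849
26 June – 31 December 1995: 189 days at 1.8% → $58,000 × 1.8% × 189/365 = $540.5918
Total = $923.3918

$923.39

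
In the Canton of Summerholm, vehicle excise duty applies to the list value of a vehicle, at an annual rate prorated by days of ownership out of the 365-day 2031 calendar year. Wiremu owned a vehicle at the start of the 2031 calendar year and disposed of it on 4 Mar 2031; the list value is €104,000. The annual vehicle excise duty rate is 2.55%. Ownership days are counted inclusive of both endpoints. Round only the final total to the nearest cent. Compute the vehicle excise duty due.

€457.74

Days held (1 Jan – 4 Mar 2031): 63 out of 365
Tax = €104,000 × 2.55% × 63/365 = €457.7425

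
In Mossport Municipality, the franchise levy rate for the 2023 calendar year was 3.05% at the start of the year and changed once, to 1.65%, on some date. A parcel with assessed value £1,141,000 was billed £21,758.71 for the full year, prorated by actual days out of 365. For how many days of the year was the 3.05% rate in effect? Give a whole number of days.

67 days

Let d = days at the first rate; then 365 − d days at the second rate.
£1,141,000 × [3.05%·d + 1.65%·(365−d)] / 365 = £21,758.71
Solving gives d = 67, so the new rate took effect on March 9, 2023.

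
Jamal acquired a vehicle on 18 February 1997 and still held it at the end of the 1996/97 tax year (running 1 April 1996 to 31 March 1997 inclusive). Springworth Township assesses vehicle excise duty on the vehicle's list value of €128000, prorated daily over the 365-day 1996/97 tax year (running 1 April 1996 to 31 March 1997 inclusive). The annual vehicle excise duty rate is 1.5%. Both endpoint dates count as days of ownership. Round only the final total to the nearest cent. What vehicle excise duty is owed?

€220.93

Days held (18 February – 31 March 1997): 42 out of 365
Tax = €128000 × 1.5% × 42/365 = €220.9315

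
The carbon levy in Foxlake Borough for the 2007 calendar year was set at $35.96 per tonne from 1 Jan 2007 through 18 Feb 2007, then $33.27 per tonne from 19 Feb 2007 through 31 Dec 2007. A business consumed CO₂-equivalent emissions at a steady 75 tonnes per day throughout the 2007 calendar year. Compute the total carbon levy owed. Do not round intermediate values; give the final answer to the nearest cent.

1 Jan – 18 Feb 2007: 49 days × 75 tonnes/day = 3,675 tonnes at $35.96/tonne → $132,153.00
19 Feb – 31 Dec 2007: 316 days × 75 tonnes/day = 23,700 tonnes at $33.27/tonne → $788,499.00

$920,652.00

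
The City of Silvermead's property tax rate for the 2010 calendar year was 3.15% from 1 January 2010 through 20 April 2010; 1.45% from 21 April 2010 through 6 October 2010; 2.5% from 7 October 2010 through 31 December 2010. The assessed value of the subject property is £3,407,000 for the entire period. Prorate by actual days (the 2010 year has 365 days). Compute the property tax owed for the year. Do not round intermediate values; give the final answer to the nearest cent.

£75,285.37

1 January – 20 April 2010: 110 days at 3.15% → £3,407,000 × 3.15% × 110/365 = £32,343.1644
21 April – 6 October 2010: 169 days at 1.45% → £3,407,000 × 1.45% × 169/365 = £22,873.5712
7 October – 31 December 2010: 86 days at 2.5% → £3,407,000 × 2.5% × 86/365 = £20,068.6301
Total = £75,285.3658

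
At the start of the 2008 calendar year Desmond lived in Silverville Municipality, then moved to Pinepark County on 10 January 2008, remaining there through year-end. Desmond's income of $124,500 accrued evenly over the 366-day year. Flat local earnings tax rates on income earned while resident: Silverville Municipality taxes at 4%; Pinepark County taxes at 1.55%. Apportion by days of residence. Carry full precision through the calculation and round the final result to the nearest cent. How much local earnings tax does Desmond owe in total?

Silverville Municipality, 1 January – 9 January 2008: 9 days → $124,500 × 4% × 9/366 = $122.4590
Pinepark County, 10 January – 31 December 2008: 357 days → $124,500 × 1.55% × 357/366 = $1,882.2971
Total = $2,004.7561

$2,004.76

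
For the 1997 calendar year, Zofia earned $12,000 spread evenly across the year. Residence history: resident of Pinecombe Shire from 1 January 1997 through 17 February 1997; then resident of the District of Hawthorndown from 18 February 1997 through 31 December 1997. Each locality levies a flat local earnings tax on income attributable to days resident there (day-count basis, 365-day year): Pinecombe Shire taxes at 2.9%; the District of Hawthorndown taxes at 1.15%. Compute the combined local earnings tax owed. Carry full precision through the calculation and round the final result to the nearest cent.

Pinecombe Shire, 1 January – 17 February 1997: 48 days → $12,000 × 2.9% × 48/365 = $45.7644
The District of Hawthorndown, 18 February – 31 December 1997: 317 days → $12,000 × 1.15% × 317/365 = $119.8521
Total = $165.6164

$165.62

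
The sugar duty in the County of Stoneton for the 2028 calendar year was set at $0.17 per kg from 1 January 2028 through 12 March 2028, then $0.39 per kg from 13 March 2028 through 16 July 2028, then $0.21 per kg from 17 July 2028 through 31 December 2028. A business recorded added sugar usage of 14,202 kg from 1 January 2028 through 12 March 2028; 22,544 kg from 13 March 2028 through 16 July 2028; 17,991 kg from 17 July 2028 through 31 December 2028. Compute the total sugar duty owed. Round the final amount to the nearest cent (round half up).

1 January – 12 March 2028: 14,202 kg at $0.17/kg → $2414.34
13 March – 16 July 2028: 22,544 kg at $0.39/kg → $8792.16
17 July – 31 December 2028: 17,991 kg at $0.21/kg → $3778.11

$14984.61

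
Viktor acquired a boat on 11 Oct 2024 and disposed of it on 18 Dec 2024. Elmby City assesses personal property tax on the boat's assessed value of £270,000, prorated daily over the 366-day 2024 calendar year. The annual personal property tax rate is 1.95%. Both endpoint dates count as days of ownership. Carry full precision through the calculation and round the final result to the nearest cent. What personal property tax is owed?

Days held (11 Oct – 18 Dec 2024): 69 out of 366
Tax = £270,000 × 1.95% × 69/366 = £992.5820

£992.58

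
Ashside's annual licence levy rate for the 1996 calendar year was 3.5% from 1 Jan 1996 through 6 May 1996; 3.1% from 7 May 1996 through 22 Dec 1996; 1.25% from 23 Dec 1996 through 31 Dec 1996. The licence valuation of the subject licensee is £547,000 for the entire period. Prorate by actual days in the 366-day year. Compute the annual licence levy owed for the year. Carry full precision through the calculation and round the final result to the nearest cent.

£17,467.38

1 Jan – 6 May 1996: 127 days at 3.5% → £547,000 × 3.5% × 127/366 = £6,643.2104
7 May – 22 Dec 1996: 230 days at 3.1% → £547,000 × 3.1% × 230/366 = £10,656.0383
23 Dec – 31 Dec 1996: 9 days at 1.25% → £547,000 × 1.25% × 9/366 = £168.1352
Total = £17,467.3839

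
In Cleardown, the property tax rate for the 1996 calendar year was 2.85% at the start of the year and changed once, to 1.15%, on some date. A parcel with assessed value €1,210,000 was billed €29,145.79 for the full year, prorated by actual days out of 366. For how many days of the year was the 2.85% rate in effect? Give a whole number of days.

Let d = days at the first rate; then 366 − d days at the second rate.
€1,210,000 × [2.85%·d + 1.15%·(366−d)] / 366 = €29,145.79
Solving gives d = 271, so the new rate took effect on September 28, 1996.

271 days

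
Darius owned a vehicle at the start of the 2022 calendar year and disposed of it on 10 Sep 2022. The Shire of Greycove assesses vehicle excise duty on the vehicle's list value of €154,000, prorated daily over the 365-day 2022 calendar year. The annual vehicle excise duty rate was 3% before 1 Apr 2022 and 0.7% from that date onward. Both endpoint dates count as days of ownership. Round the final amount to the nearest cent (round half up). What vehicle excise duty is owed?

1 Jan – 31 Mar 2022: 90 days at 3% → €154,000 × 3% × 90/365 = €1,139.1781
1 Apr – 10 Sep 2022: 163 days at 0.7% → €154,000 × 0.7% × 163/365 = €481.4082
Total = €1,620.5863

€1,620.59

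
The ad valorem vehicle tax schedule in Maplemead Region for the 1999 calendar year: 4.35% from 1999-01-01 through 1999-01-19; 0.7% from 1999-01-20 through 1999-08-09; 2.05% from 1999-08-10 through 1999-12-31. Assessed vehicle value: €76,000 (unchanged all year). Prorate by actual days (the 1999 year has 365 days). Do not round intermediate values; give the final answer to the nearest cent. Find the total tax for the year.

1999-01-01 to 1999-01-19: 19 days at 4.35% → €76,000 × 4.35% × 19/365 = €172.0932
1999-01-20 to 1999-08-09: 202 days at 0.7% → €76,000 × 0.7% × 202/365 = €294.4219
1999-08-10 to 1999-12-31: 144 days at 2.05% → €76,000 × 2.05% × 144/365 = €614.6630
Total = €1,081.1781

€1,081.18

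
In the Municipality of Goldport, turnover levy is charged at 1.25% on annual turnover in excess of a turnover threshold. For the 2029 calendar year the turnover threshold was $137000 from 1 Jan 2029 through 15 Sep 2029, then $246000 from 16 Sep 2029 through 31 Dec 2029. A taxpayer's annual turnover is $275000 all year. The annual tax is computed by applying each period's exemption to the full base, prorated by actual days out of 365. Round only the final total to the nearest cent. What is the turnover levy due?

1 Jan – 15 Sep 2029: 258 days, exemption $137000 → ($275000 − $137000) × 1.25% × 258/365 = $1219.3151
16 Sep – 31 Dec 2029: 107 days, exemption $246000 → ($275000 − $246000) × 1.25% × 107/365 = $106.2671
Total = $1325.5822

$1325.58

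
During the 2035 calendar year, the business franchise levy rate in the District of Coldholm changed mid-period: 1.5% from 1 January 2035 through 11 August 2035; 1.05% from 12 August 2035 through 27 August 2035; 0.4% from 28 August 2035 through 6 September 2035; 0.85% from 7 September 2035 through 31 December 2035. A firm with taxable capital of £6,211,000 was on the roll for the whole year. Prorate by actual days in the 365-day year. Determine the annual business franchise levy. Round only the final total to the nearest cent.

£77,237.61

1 January – 11 August 2035: 223 days at 1.5% → £6,211,000 × 1.5% × 223/365 = £56,919.9863
12 August – 27 August 2035: 16 days at 1.05% → £6,211,000 × 1.05% × 16/365 = £2,858.7616
28 August – 6 September 2035: 10 days at 0.4% → £6,211,000 × 0.4% × 10/365 = £680.6575
7 September – 31 December 2035: 116 days at 0.85% → £6,211,000 × 0.85% × 116/365 = £16,778.2082
Total = £77,237.6137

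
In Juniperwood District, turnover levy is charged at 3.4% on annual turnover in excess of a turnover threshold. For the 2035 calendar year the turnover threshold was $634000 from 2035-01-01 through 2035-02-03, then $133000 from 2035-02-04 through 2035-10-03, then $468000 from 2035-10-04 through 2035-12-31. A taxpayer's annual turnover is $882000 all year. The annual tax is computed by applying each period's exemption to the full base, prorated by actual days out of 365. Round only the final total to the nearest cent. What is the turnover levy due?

2035-01-01 to 2035-02-03: 34 days, exemption $634000 → ($882000 − $634000) × 3.4% × 34/365 = $785.4466
2035-02-04 to 2035-10-03: 242 days, exemption $133000 → ($882000 − $133000) × 3.4% × 242/365 = $16884.3068
2035-10-04 to 2035-12-31: 89 days, exemption $468000 → ($882000 − $468000) × 3.4% × 89/365 = $3432.2301
Total = $21101.9836

$21101.98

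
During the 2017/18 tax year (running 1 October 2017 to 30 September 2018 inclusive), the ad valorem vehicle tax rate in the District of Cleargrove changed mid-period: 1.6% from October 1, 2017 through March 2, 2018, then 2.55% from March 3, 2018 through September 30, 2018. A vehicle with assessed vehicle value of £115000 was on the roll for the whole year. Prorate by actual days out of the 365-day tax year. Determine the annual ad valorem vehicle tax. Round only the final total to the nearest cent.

October 1, 2017 – March 2, 2018: 153 days at 1.6% → £115000 × 1.6% × 153/365 = £771.2877
March 3 – September 30, 2018: 212 days at 2.55% → £115000 × 2.55% × 212/365 = £1703.2603
Total = £2474.5479

£2474.55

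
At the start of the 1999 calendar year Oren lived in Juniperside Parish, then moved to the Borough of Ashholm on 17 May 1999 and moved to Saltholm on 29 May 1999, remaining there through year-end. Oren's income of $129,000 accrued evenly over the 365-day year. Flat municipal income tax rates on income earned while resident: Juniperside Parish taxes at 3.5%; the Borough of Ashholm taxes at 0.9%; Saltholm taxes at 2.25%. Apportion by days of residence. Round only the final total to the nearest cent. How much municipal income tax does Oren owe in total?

Juniperside Parish, 1 January – 16 May 1999: 136 days → $129,000 × 3.5% × 136/365 = $1,682.3014
The Borough of Ashholm, 17 May – 28 May 1999: 12 days → $129,000 × 0.9% × 12/365 = $38.1699
Saltholm, 29 May – 31 December 1999: 217 days → $129,000 × 2.25% × 217/365 = $1,725.5959
Total = $3,446.0671

$3,446.07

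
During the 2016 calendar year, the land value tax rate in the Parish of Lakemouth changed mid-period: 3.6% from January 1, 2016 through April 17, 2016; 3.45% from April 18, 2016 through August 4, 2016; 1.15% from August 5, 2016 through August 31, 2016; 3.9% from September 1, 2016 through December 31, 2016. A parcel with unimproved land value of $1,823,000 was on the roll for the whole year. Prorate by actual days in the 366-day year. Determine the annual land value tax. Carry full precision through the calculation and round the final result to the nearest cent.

$63,341.78

January 1 – April 17, 2016: 108 days at 3.6% → $1,823,000 × 3.6% × 108/366 = $19,365.6393
April 18 – August 4, 2016: 109 days at 3.45% → $1,823,000 × 3.45% × 109/366 = $18,730.5779
August 5 – August 31, 2016: 27 days at 1.15% → $1,823,000 × 1.15% × 27/366 = $1,546.5615
September 1 – December 31, 2016: 122 days at 3.9% → $1,823,000 × 3.9% × 122/366 = $23,699.0000
Total = $63,341.7787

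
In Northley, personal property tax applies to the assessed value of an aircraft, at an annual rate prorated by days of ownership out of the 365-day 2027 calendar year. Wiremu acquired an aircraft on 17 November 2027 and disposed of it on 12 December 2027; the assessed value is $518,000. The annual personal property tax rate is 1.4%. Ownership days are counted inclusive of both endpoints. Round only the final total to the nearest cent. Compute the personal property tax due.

$516.58

Days held (17 November – 12 December 2027): 26 out of 365
Tax = $518,000 × 1.4% × 26/365 = $516.5808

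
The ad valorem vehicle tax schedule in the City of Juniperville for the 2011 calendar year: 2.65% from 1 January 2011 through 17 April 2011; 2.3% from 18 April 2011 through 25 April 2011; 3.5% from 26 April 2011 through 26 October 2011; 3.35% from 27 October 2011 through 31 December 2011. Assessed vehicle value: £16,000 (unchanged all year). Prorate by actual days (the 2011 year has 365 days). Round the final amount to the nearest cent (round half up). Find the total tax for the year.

1 January – 17 April 2011: 107 days at 2.65% → £16,000 × 2.65% × 107/365 = £124.2959
18 April – 25 April 2011: 8 days at 2.3% → £16,000 × 2.3% × 8/365 = £8.0658
26 April – 26 October 2011: 184 days at 3.5% → £16,000 × 3.5% × 184/365 = £282.3014
27 October – 31 December 2011: 66 days at 3.35% → £16,000 × 3.35% × 66/365 = £96.9205
Total = £511.5836

£511.58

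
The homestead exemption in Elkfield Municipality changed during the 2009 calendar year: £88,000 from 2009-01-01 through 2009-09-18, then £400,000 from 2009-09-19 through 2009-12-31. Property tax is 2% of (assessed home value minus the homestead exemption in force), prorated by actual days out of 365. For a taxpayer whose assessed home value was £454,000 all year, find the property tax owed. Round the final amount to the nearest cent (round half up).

£5,542.03

2009-01-01 to 2009-09-18: 261 days, exemption £88,000 → (£454,000 − £88,000) × 2% × 261/365 = £5,234.3014
2009-09-19 to 2009-12-31: 104 days, exemption £400,000 → (£454,000 − £400,000) × 2% × 104/365 = £307.7260
Total = £5,542.0274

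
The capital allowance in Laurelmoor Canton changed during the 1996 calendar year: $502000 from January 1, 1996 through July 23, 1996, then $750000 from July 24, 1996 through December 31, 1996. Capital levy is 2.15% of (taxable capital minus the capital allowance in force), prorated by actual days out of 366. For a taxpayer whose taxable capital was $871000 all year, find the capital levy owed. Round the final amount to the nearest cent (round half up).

January 1 – July 23, 1996: 205 days, exemption $502000 → ($871000 − $502000) × 2.15% × 205/366 = $4443.6270
July 24 – December 31, 1996: 161 days, exemption $750000 → ($871000 − $750000) × 2.15% × 161/366 = $1144.3757
Total = $5588.0027

$5588.00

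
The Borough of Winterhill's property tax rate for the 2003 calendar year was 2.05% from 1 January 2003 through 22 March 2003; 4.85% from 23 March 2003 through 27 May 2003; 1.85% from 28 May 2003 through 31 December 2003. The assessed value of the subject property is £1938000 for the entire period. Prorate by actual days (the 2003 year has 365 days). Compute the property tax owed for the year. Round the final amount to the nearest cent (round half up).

1 January – 22 March 2003: 81 days at 2.05% → £1938000 × 2.05% × 81/365 = £8816.5726
23 March – 27 May 2003: 66 days at 4.85% → £1938000 × 4.85% × 66/365 = £16995.9945
28 May – 31 December 2003: 218 days at 1.85% → £1938000 × 1.85% × 218/365 = £21413.5726
Total = £47226.1397

£47226.14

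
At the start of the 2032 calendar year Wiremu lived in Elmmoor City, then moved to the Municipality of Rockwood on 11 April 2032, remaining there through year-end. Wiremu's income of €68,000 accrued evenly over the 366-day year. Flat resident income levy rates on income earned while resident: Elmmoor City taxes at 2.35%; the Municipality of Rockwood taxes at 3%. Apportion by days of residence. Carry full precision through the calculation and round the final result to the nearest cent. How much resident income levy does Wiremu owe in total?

€1,918.03

Elmmoor City, 1 January – 10 April 2032: 101 days → €68,000 × 2.35% × 101/366 = €440.9781
The Municipality of Rockwood, 11 April – 31 December 2032: 265 days → €68,000 × 3% × 265/366 = €1,477.0492
Total = €1,918.0273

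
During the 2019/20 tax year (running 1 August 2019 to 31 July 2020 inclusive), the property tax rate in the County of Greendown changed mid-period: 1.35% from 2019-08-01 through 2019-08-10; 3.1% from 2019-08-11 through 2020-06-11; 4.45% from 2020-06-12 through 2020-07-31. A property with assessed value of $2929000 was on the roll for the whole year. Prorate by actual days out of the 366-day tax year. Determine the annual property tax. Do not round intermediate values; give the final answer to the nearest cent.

$94800.37

2019-08-01 to 2019-08-10: 10 days at 1.35% → $2929000 × 1.35% × 10/366 = $1080.3689
2019-08-11 to 2020-06-11: 306 days at 3.1% → $2929000 × 3.1% × 306/366 = $75913.9180
2020-06-12 to 2020-07-31: 50 days at 4.45% → $2929000 × 4.45% × 50/366 = $17806.0792
Total = $94800.3661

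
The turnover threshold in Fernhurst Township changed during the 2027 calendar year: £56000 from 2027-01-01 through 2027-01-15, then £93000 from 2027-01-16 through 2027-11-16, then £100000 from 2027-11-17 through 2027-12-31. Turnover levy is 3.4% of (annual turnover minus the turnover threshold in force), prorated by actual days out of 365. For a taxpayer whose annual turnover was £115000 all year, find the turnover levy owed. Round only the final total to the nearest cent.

£770.36

2027-01-01 to 2027-01-15: 15 days, exemption £56000 → (£115000 − £56000) × 3.4% × 15/365 = £82.4384
2027-01-16 to 2027-11-16: 305 days, exemption £93000 → (£115000 − £93000) × 3.4% × 305/365 = £625.0411
2027-11-17 to 2027-12-31: 45 days, exemption £100000 → (£115000 − £100000) × 3.4% × 45/365 = £62.8767
Total = £770.3562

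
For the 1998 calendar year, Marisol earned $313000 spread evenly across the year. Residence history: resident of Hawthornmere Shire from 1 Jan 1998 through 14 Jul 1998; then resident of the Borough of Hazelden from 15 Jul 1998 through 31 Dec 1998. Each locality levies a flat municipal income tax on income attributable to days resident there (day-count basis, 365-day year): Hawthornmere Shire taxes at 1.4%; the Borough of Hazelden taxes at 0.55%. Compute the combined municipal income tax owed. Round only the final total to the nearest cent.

Hawthornmere Shire, 1 Jan – 14 Jul 1998: 195 days → $313000 × 1.4% × 195/365 = $2341.0685
The Borough of Hazelden, 15 Jul – 31 Dec 1998: 170 days → $313000 × 0.55% × 170/365 = $801.7945
Total = $3142.8630

$3142.86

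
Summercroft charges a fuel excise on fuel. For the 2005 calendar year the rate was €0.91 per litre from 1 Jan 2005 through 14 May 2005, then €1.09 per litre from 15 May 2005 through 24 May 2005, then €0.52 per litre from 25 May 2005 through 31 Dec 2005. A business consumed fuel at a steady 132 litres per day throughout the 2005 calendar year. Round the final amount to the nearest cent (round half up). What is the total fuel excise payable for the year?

1 Jan – 14 May 2005: 134 days × 132 litres/day = 17,688 litres at €0.91/litre → €16096.08
15 May – 24 May 2005: 10 days × 132 litres/day = 1,320 litres at €1.09/litre → €1438.80
25 May – 31 Dec 2005: 221 days × 132 litres/day = 29,172 litres at €0.52/litre → €15169.44

€32704.32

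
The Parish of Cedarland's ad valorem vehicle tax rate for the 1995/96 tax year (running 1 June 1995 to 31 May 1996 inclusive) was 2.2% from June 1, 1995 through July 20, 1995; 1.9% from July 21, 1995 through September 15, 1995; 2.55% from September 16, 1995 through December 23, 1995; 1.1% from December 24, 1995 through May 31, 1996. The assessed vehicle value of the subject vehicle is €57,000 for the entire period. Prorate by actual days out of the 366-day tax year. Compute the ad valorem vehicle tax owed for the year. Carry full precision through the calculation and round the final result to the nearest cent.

June 1 – July 20, 1995: 50 days at 2.2% → €57,000 × 2.2% × 50/366 = €171.3115
July 21 – September 15, 1995: 57 days at 1.9% → €57,000 × 1.9% × 57/366 = €168.6639
September 16 – December 23, 1995: 99 days at 2.55% → €57,000 × 2.55% × 99/366 = €393.1598
December 24, 1995 – May 31, 1996: 160 days at 1.1% → €57,000 × 1.1% × 160/366 = €274.0984
Total = €1,007.2336

€1,007.23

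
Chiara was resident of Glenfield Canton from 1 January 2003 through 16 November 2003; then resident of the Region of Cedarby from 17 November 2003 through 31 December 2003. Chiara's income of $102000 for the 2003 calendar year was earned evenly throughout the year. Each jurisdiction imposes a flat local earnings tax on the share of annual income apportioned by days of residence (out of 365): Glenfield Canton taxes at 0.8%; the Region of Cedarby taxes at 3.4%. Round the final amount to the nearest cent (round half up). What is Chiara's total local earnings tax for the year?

Glenfield Canton, 1 January – 16 November 2003: 320 days → $102000 × 0.8% × 320/365 = $715.3973
The Region of Cedarby, 17 November – 31 December 2003: 45 days → $102000 × 3.4% × 45/365 = $427.5616
Total = $1142.9589

$1142.96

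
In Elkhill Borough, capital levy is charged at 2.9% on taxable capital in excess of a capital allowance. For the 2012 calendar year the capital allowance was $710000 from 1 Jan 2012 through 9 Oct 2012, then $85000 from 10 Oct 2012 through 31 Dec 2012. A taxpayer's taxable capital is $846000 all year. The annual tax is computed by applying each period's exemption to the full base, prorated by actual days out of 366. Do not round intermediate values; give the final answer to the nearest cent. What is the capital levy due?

1 Jan – 9 Oct 2012: 283 days, exemption $710000 → ($846000 − $710000) × 2.9% × 283/366 = $3049.5956
10 Oct – 31 Dec 2012: 83 days, exemption $85000 → ($846000 − $85000) × 2.9% × 83/366 = $5004.7186
Total = $8054.3142

$8054.31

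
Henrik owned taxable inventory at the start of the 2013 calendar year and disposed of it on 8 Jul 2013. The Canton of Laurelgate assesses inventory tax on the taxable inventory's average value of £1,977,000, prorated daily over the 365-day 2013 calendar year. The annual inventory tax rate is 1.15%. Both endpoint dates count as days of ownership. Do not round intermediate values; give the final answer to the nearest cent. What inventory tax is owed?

£11,772.63

Days held (1 Jan – 8 Jul 2013): 189 out of 365
Tax = £1,977,000 × 1.15% × 189/365 = £11,772.6288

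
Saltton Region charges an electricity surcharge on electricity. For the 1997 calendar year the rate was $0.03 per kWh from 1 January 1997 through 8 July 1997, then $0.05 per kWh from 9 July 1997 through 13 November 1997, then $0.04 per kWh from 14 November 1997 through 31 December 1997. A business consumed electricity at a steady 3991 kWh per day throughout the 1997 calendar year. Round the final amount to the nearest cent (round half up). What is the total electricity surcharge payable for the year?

1 January – 8 July 1997: 189 days × 3991 kWh/day = 754,299 kWh at $0.03/kWh → $22,628.97
9 July – 13 November 1997: 128 days × 3991 kWh/day = 510,848 kWh at $0.05/kWh → $25,542.40
14 November – 31 December 1997: 48 days × 3991 kWh/day = 191,568 kWh at $0.04/kWh → $7,662.72

$55,834.09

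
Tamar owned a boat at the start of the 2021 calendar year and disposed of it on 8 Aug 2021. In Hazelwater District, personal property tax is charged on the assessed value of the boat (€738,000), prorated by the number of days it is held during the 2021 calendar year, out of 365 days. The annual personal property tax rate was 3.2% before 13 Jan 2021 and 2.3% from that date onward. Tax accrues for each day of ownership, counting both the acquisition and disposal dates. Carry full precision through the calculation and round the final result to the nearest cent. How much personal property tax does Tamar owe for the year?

€10,449.27

1 Jan – 12 Jan 2021: 12 days at 3.2% → €738,000 × 3.2% × 12/365 = €776.4164
13 Jan – 8 Aug 2021: 208 days at 2.3% → €738,000 × 2.3% × 208/365 = €9,672.8548
Total = €10,449.2712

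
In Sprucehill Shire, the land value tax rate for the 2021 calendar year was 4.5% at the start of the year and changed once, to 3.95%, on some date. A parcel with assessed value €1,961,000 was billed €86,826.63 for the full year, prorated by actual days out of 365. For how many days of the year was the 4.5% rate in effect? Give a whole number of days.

317 days

Let d = days at the first rate; then 365 − d days at the second rate.
€1,961,000 × [4.5%·d + 3.95%·(365−d)] / 365 = €86,826.63
Solving gives d = 317, so the new rate took effect on 14 November 2021.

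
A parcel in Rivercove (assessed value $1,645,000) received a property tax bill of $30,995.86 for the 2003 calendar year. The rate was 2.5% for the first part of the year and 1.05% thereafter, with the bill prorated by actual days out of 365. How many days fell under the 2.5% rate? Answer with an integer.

210 days

Let d = days at the first rate; then 365 − d days at the second rate.
$1,645,000 × [2.5%·d + 1.05%·(365−d)] / 365 = $30,995.86
Solving gives d = 210, so the new rate took effect on 30 Jul 2003.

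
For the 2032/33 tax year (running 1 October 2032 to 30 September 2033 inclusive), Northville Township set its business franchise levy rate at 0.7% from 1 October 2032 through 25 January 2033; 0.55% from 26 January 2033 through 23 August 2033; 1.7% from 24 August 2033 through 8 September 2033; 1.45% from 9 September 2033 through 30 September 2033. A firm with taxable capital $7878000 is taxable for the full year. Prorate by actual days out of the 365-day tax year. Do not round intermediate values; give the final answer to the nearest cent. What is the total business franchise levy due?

$55361.84

1 October 2032 – 25 January 2033: 117 days at 0.7% → $7878000 × 0.7% × 117/365 = $17676.9370
26 January – 23 August 2033: 210 days at 0.55% → $7878000 × 0.55% × 210/365 = $24929.0137
24 August – 8 September 2033: 16 days at 1.7% → $7878000 × 1.7% × 16/365 = $5870.7288
9 September – 30 September 2033: 22 days at 1.45% → $7878000 × 1.45% × 22/365 = $6885.1562
Total = $55361.8356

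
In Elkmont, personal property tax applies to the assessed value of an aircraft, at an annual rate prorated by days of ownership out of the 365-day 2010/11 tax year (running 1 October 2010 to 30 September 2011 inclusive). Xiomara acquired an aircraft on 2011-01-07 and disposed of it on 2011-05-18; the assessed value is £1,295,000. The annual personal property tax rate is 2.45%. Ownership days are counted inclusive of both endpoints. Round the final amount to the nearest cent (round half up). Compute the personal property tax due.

£11,474.05

Days held (2011-01-07 to 2011-05-18): 132 out of 365
Tax = £1,295,000 × 2.45% × 132/365 = £11,474.0548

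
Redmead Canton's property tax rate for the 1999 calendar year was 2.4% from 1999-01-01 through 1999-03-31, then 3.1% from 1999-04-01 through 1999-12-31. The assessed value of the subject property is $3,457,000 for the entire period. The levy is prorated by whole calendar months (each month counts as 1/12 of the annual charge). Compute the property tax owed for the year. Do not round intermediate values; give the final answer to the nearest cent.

1999-01-01 to 1999-03-31: 3 months at 2.4% → $3,457,000 × 2.4% × 3/12 = $20,742.0000
1999-04-01 to 1999-12-31: 9 months at 3.1% → $3,457,000 × 3.1% × 9/12 = $80,375.2500
Total = $101,117.2500

$101,117.25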